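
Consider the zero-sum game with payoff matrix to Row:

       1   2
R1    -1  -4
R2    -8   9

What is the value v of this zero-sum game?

Row minima: R1 → -4, R2 → -8; maximin = -4.
Column maxima: 1 → -1, 2 → 9; minimax = -1.
-4 ≠ -1, so there is no saddle point; optimal play is mixed.
Let Row play R1 with probability p. Expected payoff against 1: (-1)p + (-8)(1−p) = 7p − 8; against 2: (-4)p + 9(1−p) = −13p + 9.
Setting these equal: 7p − 8 = −13p + 9 ⇒ 20p = 17 ⇒ p = 17/20, and the value is (7)·(17/20) − 8 = -41/20.
For Column: with q = P(1), equating R1's and R2's payoffs gives 3q − 4 = −17q + 9 ⇒ q = 13/20.

-41/20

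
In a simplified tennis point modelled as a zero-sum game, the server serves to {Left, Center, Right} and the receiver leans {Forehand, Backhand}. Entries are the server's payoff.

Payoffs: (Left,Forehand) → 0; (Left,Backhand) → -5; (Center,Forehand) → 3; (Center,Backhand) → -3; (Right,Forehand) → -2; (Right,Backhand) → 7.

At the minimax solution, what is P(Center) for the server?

3/5

Row minima: Left → -5, Center → -3, Right → -2; maximin = -2.
Column maxima: Forehand → 3, Backhand → 7; minimax = 3.
-2 ≠ 3, so there is no saddle point; optimal play is mixed.
Left is strictly dominated by Center, so the server never plays it.
On the remaining 2×2 (Center, Right vs Forehand, Backhand):
Let the server play Center with probability p. Expected payoff against Forehand: 3p + (-2)(1−p) = 5p − 2; against Backhand: (-3)p + 7(1−p) = −10p + 7.
Setting these equal: 5p − 2 = −10p + 7 ⇒ 15p = 9 ⇒ p = 3/5, and the value is (5)·(3/5) − 2 = 1.
For the receiver: with q = P(Forehand), equating Center's and Right's payoffs gives 6q − 3 = −9q + 7 ⇒ q = 2/3.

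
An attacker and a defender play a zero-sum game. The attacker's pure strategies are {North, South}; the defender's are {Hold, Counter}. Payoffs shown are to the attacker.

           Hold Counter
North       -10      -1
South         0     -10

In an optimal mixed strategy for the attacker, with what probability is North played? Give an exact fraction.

10/19

Row minima: North → -10, South → -10; maximin = -10.
Column maxima: Hold → 0, Counter → -1; minimax = -1.
-10 ≠ -1, so there is no saddle point; optimal play is mixed.
Let the attacker play North with probability p. Expected payoff against Hold: (-10)p + 0(1−p) = −10p; against Counter: (-1)p + (-10)(1−p) = 9p − 10.
Setting these equal: −10p = 9p − 10 ⇒ −19p = -10 ⇒ p = 10/19, and the value is (-10)·(10/19) = -100/19.
For the defender: with q = P(Hold), equating North's and South's payoffs gives −9q − 1 = 10q − 10 ⇒ q = 9/19.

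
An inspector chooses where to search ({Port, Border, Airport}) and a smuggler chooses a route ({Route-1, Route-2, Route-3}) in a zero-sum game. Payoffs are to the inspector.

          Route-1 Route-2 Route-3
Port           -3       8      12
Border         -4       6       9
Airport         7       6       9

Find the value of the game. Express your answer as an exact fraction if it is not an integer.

Row minima: Port → -3, Border → -4, Airport → 6; maximin = 6.
Column maxima: Route-1 → 7, Route-2 → 8, Route-3 → 12; minimax = 7.
6 ≠ 7, so there is no saddle point; optimal play is mixed.
Border is strictly dominated by Port, so the inspector never plays it.
Route-3 is strictly dominated by Route-1 (it gives the inspector strictly more in every row), so the smuggler never plays it.
On the remaining 2×2 (Port, Airport vs Route-1, Route-2):
Let the inspector play Port with probability p. Expected payoff against Route-1: (-3)p + 7(1−p) = −10p + 7; against Route-2: 8p + 6(1−p) = 2p + 6.
Setting these equal: −10p + 7 = 2p + 6 ⇒ −12p = -1 ⇒ p = 1/12, and the value is (-10)·(1/12) + 7 = 37/6.
For the smuggler: with q = P(Route-1), equating Port's and Airport's payoffs gives −11q + 8 = q + 6 ⇒ q = 1/6.

37/6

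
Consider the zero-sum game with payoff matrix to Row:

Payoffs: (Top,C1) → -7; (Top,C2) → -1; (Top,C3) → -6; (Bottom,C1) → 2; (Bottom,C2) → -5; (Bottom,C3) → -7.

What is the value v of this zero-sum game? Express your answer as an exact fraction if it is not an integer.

Row minima: Top → -7, Bottom → -7; maximin = -7.
Column maxima: C1 → 2, C2 → -1, C3 → -6; minimax = -6.
-7 ≠ -6, so there is no saddle point; optimal play is mixed.
C2 is strictly dominated by C3 (it gives Row strictly more in every row), so Column never plays it.
On the remaining 2×2 (Top, Bottom vs C1, C3):
Let Row play Top with probability p. Expected payoff against C1: (-7)p + 2(1−p) = −9p + 2; against C3: (-6)p + (-7)(1−p) = p − 7.
Setting these equal: −9p + 2 = p − 7 ⇒ −10p = -9 ⇒ p = 9/10, and the value is (-9)·(9/10) + 2 = -61/10.
For Column: with q = P(C1), equating Top's and Bottom's payoffs gives −q − 6 = 9q − 7 ⇒ q = 1/10.

-61/10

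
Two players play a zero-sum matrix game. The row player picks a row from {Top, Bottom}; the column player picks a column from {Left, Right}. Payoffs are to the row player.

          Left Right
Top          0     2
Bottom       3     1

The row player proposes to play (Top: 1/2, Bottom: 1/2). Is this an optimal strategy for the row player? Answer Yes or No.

Yes

Against Left this mix gives (1/2)·0 + (1/2)·3 = 3/2.
Against Right this mix gives (1/2)·2 + (1/2)·1 = 3/2.
All of the column player's active replies (Left, Right) yield 3/2, and no column does worse for the row player. The mix makes the column player indifferent and guarantees 3/2, so it is optimal.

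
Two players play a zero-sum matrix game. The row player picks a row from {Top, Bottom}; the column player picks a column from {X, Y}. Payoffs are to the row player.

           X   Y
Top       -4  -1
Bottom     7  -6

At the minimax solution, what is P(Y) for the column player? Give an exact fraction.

Row minima: Top → -4, Bottom → -6; maximin = -4.
Column maxima: X → 7, Y → -1; minimax = -1.
-4 ≠ -1, so there is no saddle point; optimal play is mixed.
Let the row player play Top with probability p. Expected payoff against X: (-4)p + 7(1−p) = −11p + 7; against Y: (-1)p + (-6)(1−p) = 5p − 6.
Setting these equal: −11p + 7 = 5p − 6 ⇒ −16p = -13 ⇒ p = 13/16, and the value is (-11)·(13/16) + 7 = -31/16.
For the column player: with q = P(X), equating Top's and Bottom's payoffs gives −3q − 1 = 13q − 6 ⇒ q = 5/16.

11/16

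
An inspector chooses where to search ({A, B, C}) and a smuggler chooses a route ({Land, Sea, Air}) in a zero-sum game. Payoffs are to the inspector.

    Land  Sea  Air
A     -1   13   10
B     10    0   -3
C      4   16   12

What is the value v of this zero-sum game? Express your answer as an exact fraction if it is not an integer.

Row minima: A → -1, B → -3, C → 4; maximin = 4.
Column maxima: Land → 10, Sea → 16, Air → 12; minimax = 10.
4 ≠ 10, so there is no saddle point; optimal play is mixed.
A is strictly dominated by C, so the inspector never plays it.
Sea is strictly dominated by Air (it gives the inspector strictly more in every row), so the smuggler never plays it.
On the remaining 2×2 (B, C vs Land, Air):
Let the inspector play B with probability p. Expected payoff against Land: 10p + 4(1−p) = 6p + 4; against Air: (-3)p + 12(1−p) = −15p + 12.
Setting these equal: 6p + 4 = −15p + 12 ⇒ 21p = 8 ⇒ p = 8/21, and the value is (6)·(8/21) + 4 = 44/7.
For the smuggler: with q = P(Land), equating B's and C's payoffs gives 13q − 3 = −8q + 12 ⇒ q = 5/7.

44/7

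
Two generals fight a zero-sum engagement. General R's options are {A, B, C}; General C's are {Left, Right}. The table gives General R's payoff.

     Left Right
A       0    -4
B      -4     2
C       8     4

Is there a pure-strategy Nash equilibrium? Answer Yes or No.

Yes

Row minima: A → -4, B → -4, C → 4; maximin = 4.
Column maxima: Left → 8, Right → 4; minimax = 4.
maximin = minimax = 4, so a saddle point exists.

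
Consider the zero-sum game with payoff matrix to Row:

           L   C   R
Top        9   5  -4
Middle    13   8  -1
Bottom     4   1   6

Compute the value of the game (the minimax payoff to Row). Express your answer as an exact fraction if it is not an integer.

Row minima: Top → -4, Middle → -1, Bottom → 1; maximin = 1.
Column maxima: L → 13, C → 8, R → 6; minimax = 6.
1 ≠ 6, so there is no saddle point; optimal play is mixed.
Top is strictly dominated by Middle, so Row never plays it.
L is strictly dominated by C (it gives Row strictly more in every row), so Column never plays it.
On the remaining 2×2 (Middle, Bottom vs C, R):
Let Row play Middle with probability p. Expected payoff against C: 8p + 1(1−p) = 7p + 1; against R: (-1)p + 6(1−p) = −7p + 6.
Setting these equal: 7p + 1 = −7p + 6 ⇒ 14p = 5 ⇒ p = 5/14, and the value is (7)·(5/14) + 1 = 7/2.
For Column: with q = P(C), equating Middle's and Bottom's payoffs gives 9q − 1 = −5q + 6 ⇒ q = 1/2.

7/2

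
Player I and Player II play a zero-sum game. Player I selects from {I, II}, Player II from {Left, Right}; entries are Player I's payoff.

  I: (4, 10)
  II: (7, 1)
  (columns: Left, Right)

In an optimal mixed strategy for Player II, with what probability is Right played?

1/4

Row minima: I → 4, II → 1; maximin = 4.
Column maxima: Left → 7, Right → 10; minimax = 7.
4 ≠ 7, so there is no saddle point; optimal play is mixed.
Let Player I play I with probability p. Expected payoff against Left: 4p + 7(1−p) = −3p + 7; against Right: 10p + 1(1−p) = 9p + 1.
Setting these equal: −3p + 7 = 9p + 1 ⇒ −12p = -6 ⇒ p = 1/2, and the value is (-3)·(1/2) + 7 = 11/2.
For Player II: with q = P(Left), equating I's and II's payoffs gives −6q + 10 = 6q + 1 ⇒ q = 3/4.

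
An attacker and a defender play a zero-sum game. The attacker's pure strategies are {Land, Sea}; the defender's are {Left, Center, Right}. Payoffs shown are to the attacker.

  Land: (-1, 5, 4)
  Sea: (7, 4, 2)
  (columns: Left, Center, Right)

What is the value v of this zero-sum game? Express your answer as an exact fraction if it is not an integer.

3

Row minima: Land → -1, Sea → 2; maximin = 2.
Column maxima: Left → 7, Center → 5, Right → 4; minimax = 4.
2 ≠ 4, so there is no saddle point; optimal play is mixed.
Center is strictly dominated by Right (it gives the attacker strictly more in every row), so the defender never plays it.
On the remaining 2×2 (Land, Sea vs Left, Right):
Let the attacker play Land with probability p. Expected payoff against Left: (-1)p + 7(1−p) = −8p + 7; against Right: 4p + 2(1−p) = 2p + 2.
Setting these equal: −8p + 7 = 2p + 2 ⇒ −10p = -5 ⇒ p = 1/2, and the value is (-8)·(1/2) + 7 = 3.
For the defender: with q = P(Left), equating Land's and Sea's payoffs gives −5q + 4 = 5q + 2 ⇒ q = 1/5.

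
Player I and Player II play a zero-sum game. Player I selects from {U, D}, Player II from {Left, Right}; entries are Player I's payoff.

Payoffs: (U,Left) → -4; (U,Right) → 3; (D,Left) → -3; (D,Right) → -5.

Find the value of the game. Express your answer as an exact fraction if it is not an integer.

Row minima: U → -4, D → -5; maximin = -4.
Column maxima: Left → -3, Right → 3; minimax = -3.
-4 ≠ -3, so there is no saddle point; optimal play is mixed.
Let Player I play U with probability p. Expected payoff against Left: (-4)p + (-3)(1−p) = −p − 3; against Right: 3p + (-5)(1−p) = 8p − 5.
Setting these equal: −p − 3 = 8p − 5 ⇒ −9p = -2 ⇒ p = 2/9, and the value is (-1)·(2/9) − 3 = -29/9.
For Player II: with q = P(Left), equating U's and D's payoffs gives −7q + 3 = 2q − 5 ⇒ q = 8/9.

-29/9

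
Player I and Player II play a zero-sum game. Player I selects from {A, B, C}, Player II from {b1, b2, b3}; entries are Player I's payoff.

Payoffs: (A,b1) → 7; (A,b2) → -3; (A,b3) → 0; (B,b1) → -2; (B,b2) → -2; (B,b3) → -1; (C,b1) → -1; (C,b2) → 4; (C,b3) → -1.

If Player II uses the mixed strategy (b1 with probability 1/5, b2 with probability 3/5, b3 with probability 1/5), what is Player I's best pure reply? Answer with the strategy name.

C

Expected payoff of A: (1/5)·7 + (3/5)·(-3) + (1/5)·0 = -2/5.
Expected payoff of B: (1/5)·(-2) + (3/5)·(-2) + (1/5)·(-1) = -9/5.
Expected payoff of C: (1/5)·(-1) + (3/5)·4 + (1/5)·(-1) = 2.
The largest is 2, so Player I's best response is C.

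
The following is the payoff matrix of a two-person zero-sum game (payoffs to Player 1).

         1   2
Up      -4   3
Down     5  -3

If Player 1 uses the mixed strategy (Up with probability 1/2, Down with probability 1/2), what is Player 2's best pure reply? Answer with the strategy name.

2

If Player 2 plays 1, Player 1's expected payoff is (1/2)·(-4) + (1/2)·5 = 1/2.
If Player 2 plays 2, Player 1's expected payoff is (1/2)·3 + (1/2)·(-3) = 0.
Player 2 minimizes Player 1's payoff; the smallest is 0, so the best response is 2.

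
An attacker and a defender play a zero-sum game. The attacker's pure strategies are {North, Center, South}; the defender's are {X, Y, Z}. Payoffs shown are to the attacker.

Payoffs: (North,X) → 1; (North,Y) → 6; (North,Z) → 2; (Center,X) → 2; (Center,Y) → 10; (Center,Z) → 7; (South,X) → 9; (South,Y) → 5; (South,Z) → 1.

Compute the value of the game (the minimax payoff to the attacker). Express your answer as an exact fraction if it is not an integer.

Row minima: North → 1, Center → 2, South → 1; maximin = 2.
Column maxima: X → 9, Y → 10, Z → 7; minimax = 7.
2 ≠ 7, so there is no saddle point; optimal play is mixed.
North is strictly dominated by Center, so the attacker never plays it.
Y is strictly dominated by Z (it gives the attacker strictly more in every row), so the defender never plays it.
On the remaining 2×2 (Center, South vs X, Z):
Let the attacker play Center with probability p. Expected payoff against X: 2p + 9(1−p) = −7p + 9; against Z: 7p + 1(1−p) = 6p + 1.
Setting these equal: −7p + 9 = 6p + 1 ⇒ −13p = -8 ⇒ p = 8/13, and the value is (-7)·(8/13) + 9 = 61/13.
For the defender: with q = P(X), equating Center's and South's payoffs gives −5q + 7 = 8q + 1 ⇒ q = 6/13.

61/13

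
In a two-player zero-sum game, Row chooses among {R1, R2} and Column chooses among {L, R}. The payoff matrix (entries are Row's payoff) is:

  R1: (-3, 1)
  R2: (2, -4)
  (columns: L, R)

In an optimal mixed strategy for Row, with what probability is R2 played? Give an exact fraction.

Row minima: R1 → -3, R2 → -4; maximin = -3.
Column maxima: L → 2, R → 1; minimax = 1.
-3 ≠ 1, so there is no saddle point; optimal play is mixed.
Let Row play R1 with probability p. Expected payoff against L: (-3)p + 2(1−p) = −5p + 2; against R: 1p + (-4)(1−p) = 5p − 4.
Setting these equal: −5p + 2 = 5p − 4 ⇒ −10p = -6 ⇒ p = 3/5, and the value is (-5)·(3/5) + 2 = -1.
For Column: with q = P(L), equating R1's and R2's payoffs gives −4q + 1 = 6q − 4 ⇒ q = 1/2.

2/5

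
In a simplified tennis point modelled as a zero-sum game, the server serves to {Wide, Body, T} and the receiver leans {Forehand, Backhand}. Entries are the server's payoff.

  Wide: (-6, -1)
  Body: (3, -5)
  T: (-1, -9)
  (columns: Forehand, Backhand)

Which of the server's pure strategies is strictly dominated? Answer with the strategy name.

T

Body gives a strictly higher payoff than T against every column: 3 > -1, -5 > -9.
So T is strictly dominated and the server never plays it.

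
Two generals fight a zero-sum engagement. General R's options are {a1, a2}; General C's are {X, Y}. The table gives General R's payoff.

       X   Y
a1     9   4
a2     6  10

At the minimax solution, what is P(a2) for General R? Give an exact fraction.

Row minima: a1 → 4, a2 → 6; maximin = 6.
Column maxima: X → 9, Y → 10; minimax = 9.
6 ≠ 9, so there is no saddle point; optimal play is mixed.
Let General R play a1 with probability p. Expected payoff against X: 9p + 6(1−p) = 3p + 6; against Y: 4p + 10(1−p) = −6p + 10.
Setting these equal: 3p + 6 = −6p + 10 ⇒ 9p = 4 ⇒ p = 4/9, and the value is (3)·(4/9) + 6 = 22/3.
For General C: with q = P(X), equating a1's and a2's payoffs gives 5q + 4 = −4q + 10 ⇒ q = 2/3.

5/9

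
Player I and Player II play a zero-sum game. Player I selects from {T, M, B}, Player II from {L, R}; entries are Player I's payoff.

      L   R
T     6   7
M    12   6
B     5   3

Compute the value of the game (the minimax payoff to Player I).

Row minima: T → 6, M → 6, B → 3; maximin = 6.
Column maxima: L → 12, R → 7; minimax = 7.
6 ≠ 7, so there is no saddle point; optimal play is mixed.
B is strictly dominated by T, so Player I never plays it.
On the remaining 2×2 (T, M vs L, R):
Let Player I play T with probability p. Expected payoff against L: 6p + 12(1−p) = −6p + 12; against R: 7p + 6(1−p) = p + 6.
Setting these equal: −6p + 12 = p + 6 ⇒ −7p = -6 ⇒ p = 6/7, and the value is (-6)·(6/7) + 12 = 48/7.
For Player II: with q = P(L), equating T's and M's payoffs gives −q + 7 = 6q + 6 ⇒ q = 1/7.

48/7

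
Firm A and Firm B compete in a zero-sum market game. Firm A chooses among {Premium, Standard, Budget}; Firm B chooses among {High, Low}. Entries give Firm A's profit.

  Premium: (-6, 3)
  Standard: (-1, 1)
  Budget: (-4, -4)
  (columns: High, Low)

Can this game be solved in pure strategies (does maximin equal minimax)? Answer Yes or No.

Row minima: Premium → -6, Standard → -1, Budget → -4; maximin = -1.
Column maxima: High → -1, Low → 3; minimax = -1.
maximin = minimax = -1, so a saddle point exists.

Yes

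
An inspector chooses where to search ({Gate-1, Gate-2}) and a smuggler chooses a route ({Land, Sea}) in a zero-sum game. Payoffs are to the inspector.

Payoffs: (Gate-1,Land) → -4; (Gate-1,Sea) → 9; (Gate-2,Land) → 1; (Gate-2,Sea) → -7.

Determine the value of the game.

Row minima: Gate-1 → -4, Gate-2 → -7; maximin = -4.
Column maxima: Land → 1, Sea → 9; minimax = 1.
-4 ≠ 1, so there is no saddle point; optimal play is mixed.
Let the inspector play Gate-1 with probability p. Expected payoff against Land: (-4)p + 1(1−p) = −5p + 1; against Sea: 9p + (-7)(1−p) = 16p − 7.
Setting these equal: −5p + 1 = 16p − 7 ⇒ −21p = -8 ⇒ p = 8/21, and the value is (-5)·(8/21) + 1 = -19/21.
For the smuggler: with q = P(Land), equating Gate-1's and Gate-2's payoffs gives −13q + 9 = 8q − 7 ⇒ q = 16/21.

-19/21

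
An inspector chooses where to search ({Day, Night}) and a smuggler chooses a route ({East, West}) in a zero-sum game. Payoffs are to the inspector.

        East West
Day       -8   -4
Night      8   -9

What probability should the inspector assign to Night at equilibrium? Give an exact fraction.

4/21

Row minima: Day → -8, Night → -9; maximin = -8.
Column maxima: East → 8, West → -4; minimax = -4.
-8 ≠ -4, so there is no saddle point; optimal play is mixed.
Let the inspector play Day with probability p. Expected payoff against East: (-8)p + 8(1−p) = −16p + 8; against West: (-4)p + (-9)(1−p) = 5p − 9.
Setting these equal: −16p + 8 = 5p − 9 ⇒ −21p = -17 ⇒ p = 17/21, and the value is (-16)·(17/21) + 8 = -104/21.
For the smuggler: with q = P(East), equating Day's and Night's payoffs gives −4q − 4 = 17q − 9 ⇒ q = 5/21.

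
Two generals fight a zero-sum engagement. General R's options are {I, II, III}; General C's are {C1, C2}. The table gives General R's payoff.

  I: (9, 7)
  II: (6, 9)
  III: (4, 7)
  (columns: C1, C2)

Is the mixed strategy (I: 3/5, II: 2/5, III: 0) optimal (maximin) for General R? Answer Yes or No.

Against C1 this mix gives (3/5)·9 + (2/5)·6 = 39/5.
Against C2 this mix gives (3/5)·7 + (2/5)·9 = 39/5.
All of General C's active replies (C1, C2) yield 39/5, and no column does worse for General R. The mix makes General C indifferent and guarantees 39/5, so it is optimal.

Yes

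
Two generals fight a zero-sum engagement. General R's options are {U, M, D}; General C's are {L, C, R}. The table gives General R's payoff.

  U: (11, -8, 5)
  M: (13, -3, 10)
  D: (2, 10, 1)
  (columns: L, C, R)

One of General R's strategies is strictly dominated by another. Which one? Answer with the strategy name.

M gives a strictly higher payoff than U against every column: 13 > 11, -3 > -8, 10 > 5.
So U is strictly dominated and General R never plays it.

U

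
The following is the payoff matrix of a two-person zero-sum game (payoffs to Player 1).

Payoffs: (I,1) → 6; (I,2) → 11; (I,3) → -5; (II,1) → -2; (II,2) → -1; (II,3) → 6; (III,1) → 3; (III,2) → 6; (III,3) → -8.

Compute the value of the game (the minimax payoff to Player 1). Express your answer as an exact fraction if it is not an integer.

26/19

Row minima: I → -5, II → -2, III → -8; maximin = -2.
Column maxima: 1 → 6, 2 → 11, 3 → 6; minimax = 6.
-2 ≠ 6, so there is no saddle point; optimal play is mixed.
III is strictly dominated by I, so Player 1 never plays it.
2 is strictly dominated by 1 (it gives Player 1 strictly more in every row), so Player 2 never plays it.
On the remaining 2×2 (I, II vs 1, 3):
Let Player 1 play I with probability p. Expected payoff against 1: 6p + (-2)(1−p) = 8p − 2; against 3: (-5)p + 6(1−p) = −11p + 6.
Setting these equal: 8p − 2 = −11p + 6 ⇒ 19p = 8 ⇒ p = 8/19, and the value is (8)·(8/19) − 2 = 26/19.
For Player 2: with q = P(1), equating I's and II's payoffs gives 11q − 5 = −8q + 6 ⇒ q = 11/19.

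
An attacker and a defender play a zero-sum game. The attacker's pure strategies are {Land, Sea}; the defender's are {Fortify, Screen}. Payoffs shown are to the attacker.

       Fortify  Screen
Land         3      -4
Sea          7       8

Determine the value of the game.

7

Row minima: Land → -4, Sea → 7; maximin = 7.
Column maxima: Fortify → 7, Screen → 8; minimax = 7.
Since maximin = minimax = 7, there is a saddle point and the value is 7.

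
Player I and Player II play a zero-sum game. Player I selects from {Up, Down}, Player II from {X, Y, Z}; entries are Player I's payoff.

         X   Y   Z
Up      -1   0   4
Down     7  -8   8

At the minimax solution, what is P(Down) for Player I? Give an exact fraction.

Row minima: Up → -1, Down → -8; maximin = -1.
Column maxima: X → 7, Y → 0, Z → 8; minimax = 0.
-1 ≠ 0, so there is no saddle point; optimal play is mixed.
Z is strictly dominated by X (it gives Player I strictly more in every row), so Player II never plays it.
On the remaining 2×2 (Up, Down vs X, Y):
Let Player I play Up with probability p. Expected payoff against X: (-1)p + 7(1−p) = −8p + 7; against Y: 0p + (-8)(1−p) = 8p − 8.
Setting these equal: −8p + 7 = 8p − 8 ⇒ −16p = -15 ⇒ p = 15/16, and the value is (-8)·(15/16) + 7 = -1/2.
For Player II: with q = P(X), equating Up's and Down's payoffs gives −q = 15q − 8 ⇒ q = 1/2.

1/16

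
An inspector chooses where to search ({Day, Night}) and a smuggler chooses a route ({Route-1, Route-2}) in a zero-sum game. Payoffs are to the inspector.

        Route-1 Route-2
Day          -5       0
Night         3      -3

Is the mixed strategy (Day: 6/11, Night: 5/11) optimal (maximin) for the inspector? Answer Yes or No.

Yes

Against Route-1 this mix gives (6/11)·(-5) + (5/11)·3 = -15/11.
Against Route-2 this mix gives (6/11)·0 + (5/11)·(-3) = -15/11.
All of the smuggler's active replies (Route-1, Route-2) yield -15/11, and no column does worse for the inspector. The mix makes the smuggler indifferent and guarantees -15/11, so it is optimal.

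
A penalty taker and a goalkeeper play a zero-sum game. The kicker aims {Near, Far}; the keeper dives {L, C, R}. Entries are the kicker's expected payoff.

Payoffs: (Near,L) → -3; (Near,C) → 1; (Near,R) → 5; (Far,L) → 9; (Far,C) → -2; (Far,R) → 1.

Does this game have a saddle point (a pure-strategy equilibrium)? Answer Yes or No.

No

Row minima: Near → -3, Far → -2; maximin = -2.
Column maxima: L → 9, C → 1, R → 5; minimax = 1.
-2 ≠ 1, so no pure-strategy equilibrium exists.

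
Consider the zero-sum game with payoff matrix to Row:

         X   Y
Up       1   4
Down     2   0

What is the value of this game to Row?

8/5

Row minima: Up → 1, Down → 0; maximin = 1.
Column maxima: X → 2, Y → 4; minimax = 2.
1 ≠ 2, so there is no saddle point; optimal play is mixed.
Let Row play Up with probability p. Expected payoff against X: 1p + 2(1−p) = −p + 2; against Y: 4p + 0(1−p) = 4p.
Setting these equal: −p + 2 = 4p ⇒ −5p = -2 ⇒ p = 2/5, and the value is (-1)·(2/5) + 2 = 8/5.
For Column: with q = P(X), equating Up's and Down's payoffs gives −3q + 4 = 2q ⇒ q = 4/5.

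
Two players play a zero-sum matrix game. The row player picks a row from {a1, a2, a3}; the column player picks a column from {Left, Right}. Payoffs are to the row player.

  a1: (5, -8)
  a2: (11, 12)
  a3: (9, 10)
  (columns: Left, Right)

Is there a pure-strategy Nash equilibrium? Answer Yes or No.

Row minima: a1 → -8, a2 → 11, a3 → 9; maximin = 11.
Column maxima: Left → 11, Right → 12; minimax = 11.
maximin = minimax = 11, so a saddle point exists.

Yes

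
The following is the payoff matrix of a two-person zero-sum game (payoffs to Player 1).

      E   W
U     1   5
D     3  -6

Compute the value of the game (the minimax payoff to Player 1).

21/13

Row minima: U → 1, D → -6; maximin = 1.
Column maxima: E → 3, W → 5; minimax = 3.
1 ≠ 3, so there is no saddle point; optimal play is mixed.
Let Player 1 play U with probability p. Expected payoff against E: 1p + 3(1−p) = −2p + 3; against W: 5p + (-6)(1−p) = 11p − 6.
Setting these equal: −2p + 3 = 11p − 6 ⇒ −13p = -9 ⇒ p = 9/13, and the value is (-2)·(9/13) + 3 = 21/13.
For Player 2: with q = P(E), equating U's and D's payoffs gives −4q + 5 = 9q − 6 ⇒ q = 11/13.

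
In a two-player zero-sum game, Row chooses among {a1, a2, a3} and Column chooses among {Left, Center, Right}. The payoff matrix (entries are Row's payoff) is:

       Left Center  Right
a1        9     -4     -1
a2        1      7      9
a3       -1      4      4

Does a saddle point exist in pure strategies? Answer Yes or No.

No

Row minima: a1 → -4, a2 → 1, a3 → -1; maximin = 1.
Column maxima: Left → 9, Center → 7, Right → 9; minimax = 7.
1 ≠ 7, so no pure-strategy equilibrium exists.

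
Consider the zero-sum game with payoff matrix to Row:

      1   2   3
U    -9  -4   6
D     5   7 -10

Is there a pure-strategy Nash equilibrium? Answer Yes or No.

Row minima: U → -9, D → -10; maximin = -9.
Column maxima: 1 → 5, 2 → 7, 3 → 6; minimax = 5.
-9 ≠ 5, so no pure-strategy equilibrium exists.

No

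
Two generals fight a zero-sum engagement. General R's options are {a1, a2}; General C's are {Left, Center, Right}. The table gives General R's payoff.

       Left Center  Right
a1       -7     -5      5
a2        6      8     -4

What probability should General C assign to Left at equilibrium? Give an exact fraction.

Row minima: a1 → -7, a2 → -4; maximin = -4.
Column maxima: Left → 6, Center → 8, Right → 5; minimax = 5.
-4 ≠ 5, so there is no saddle point; optimal play is mixed.
Center is strictly dominated by Left (it gives General R strictly more in every row), so General C never plays it.
On the remaining 2×2 (a1, a2 vs Left, Right):
Let General R play a1 with probability p. Expected payoff against Left: (-7)p + 6(1−p) = −13p + 6; against Right: 5p + (-4)(1−p) = 9p − 4.
Setting these equal: −13p + 6 = 9p − 4 ⇒ −22p = -10 ⇒ p = 5/11, and the value is (-13)·(5/11) + 6 = 1/11.
For General C: with q = P(Left), equating a1's and a2's payoffs gives −12q + 5 = 10q − 4 ⇒ q = 9/22.

9/22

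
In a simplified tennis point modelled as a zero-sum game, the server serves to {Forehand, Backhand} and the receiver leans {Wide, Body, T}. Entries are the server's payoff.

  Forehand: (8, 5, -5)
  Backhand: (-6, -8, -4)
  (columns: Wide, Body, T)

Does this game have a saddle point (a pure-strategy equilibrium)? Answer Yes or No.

No

Row minima: Forehand → -5, Backhand → -8; maximin = -5.
Column maxima: Wide → 8, Body → 5, T → -4; minimax = -4.
-5 ≠ -4, so no pure-strategy equilibrium exists.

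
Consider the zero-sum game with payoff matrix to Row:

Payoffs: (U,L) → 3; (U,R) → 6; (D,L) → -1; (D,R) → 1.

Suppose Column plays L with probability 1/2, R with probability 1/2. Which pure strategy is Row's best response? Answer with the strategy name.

Expected payoff of U: (1/2)·3 + (1/2)·6 = 9/2.
Expected payoff of D: (1/2)·(-1) + (1/2)·1 = 0.
The largest is 9/2, so Row's best response is U.

U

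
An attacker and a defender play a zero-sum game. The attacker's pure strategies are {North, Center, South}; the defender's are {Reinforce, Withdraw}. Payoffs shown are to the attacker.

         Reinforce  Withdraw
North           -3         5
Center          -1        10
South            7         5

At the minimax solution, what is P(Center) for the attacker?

Row minima: North → -3, Center → -1, South → 5; maximin = 5.
Column maxima: Reinforce → 7, Withdraw → 10; minimax = 7.
5 ≠ 7, so there is no saddle point; optimal play is mixed.
North is strictly dominated by Center, so the attacker never plays it.
On the remaining 2×2 (Center, South vs Reinforce, Withdraw):
Let the attacker play Center with probability p. Expected payoff against Reinforce: (-1)p + 7(1−p) = −8p + 7; against Withdraw: 10p + 5(1−p) = 5p + 5.
Setting these equal: −8p + 7 = 5p + 5 ⇒ −13p = -2 ⇒ p = 2/13, and the value is (-8)·(2/13) + 7 = 75/13.
For the defender: with q = P(Reinforce), equating Center's and South's payoffs gives −11q + 10 = 2q + 5 ⇒ q = 5/13.

2/13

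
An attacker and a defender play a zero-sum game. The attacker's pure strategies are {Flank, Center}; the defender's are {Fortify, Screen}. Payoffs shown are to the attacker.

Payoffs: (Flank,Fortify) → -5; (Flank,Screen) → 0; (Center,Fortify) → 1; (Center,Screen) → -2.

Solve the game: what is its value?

Row minima: Flank → -5, Center → -2; maximin = -2.
Column maxima: Fortify → 1, Screen → 0; minimax = 0.
-2 ≠ 0, so there is no saddle point; optimal play is mixed.
Let the attacker play Flank with probability p. Expected payoff against Fortify: (-5)p + 1(1−p) = −6p + 1; against Screen: 0p + (-2)(1−p) = 2p − 2.
Setting these equal: −6p + 1 = 2p − 2 ⇒ −8p = -3 ⇒ p = 3/8, and the value is (-6)·(3/8) + 1 = -5/4.
For the defender: with q = P(Fortify), equating Flank's and Center's payoffs gives −5q = 3q − 2 ⇒ q = 1/4.

-5/4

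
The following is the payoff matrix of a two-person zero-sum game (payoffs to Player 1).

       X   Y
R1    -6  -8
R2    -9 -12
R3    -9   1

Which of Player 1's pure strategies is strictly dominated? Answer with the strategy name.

R2

R1 gives a strictly higher payoff than R2 against every column: -6 > -9, -8 > -12.
So R2 is strictly dominated and Player 1 never plays it.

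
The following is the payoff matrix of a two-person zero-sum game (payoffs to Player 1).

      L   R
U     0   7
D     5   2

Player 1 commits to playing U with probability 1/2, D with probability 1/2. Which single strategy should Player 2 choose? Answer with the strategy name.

L

If Player 2 plays L, Player 1's expected payoff is (1/2)·0 + (1/2)·5 = 5/2.
If Player 2 plays R, Player 1's expected payoff is (1/2)·7 + (1/2)·2 = 9/2.
Player 2 minimizes Player 1's payoff; the smallest is 5/2, so the best response is L.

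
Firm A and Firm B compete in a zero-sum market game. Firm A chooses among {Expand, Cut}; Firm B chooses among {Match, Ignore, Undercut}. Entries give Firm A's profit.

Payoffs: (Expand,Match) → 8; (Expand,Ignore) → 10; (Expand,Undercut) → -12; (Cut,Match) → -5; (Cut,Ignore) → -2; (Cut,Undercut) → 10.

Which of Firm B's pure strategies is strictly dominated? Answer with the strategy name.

Ignore

Match holds Firm A's payoff strictly below Ignore in every row: 8 < 10, -5 < -2.
So Ignore is strictly dominated for Firm B.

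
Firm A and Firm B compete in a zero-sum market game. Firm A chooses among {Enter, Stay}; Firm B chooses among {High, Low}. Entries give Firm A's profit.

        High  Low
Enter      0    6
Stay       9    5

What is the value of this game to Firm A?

Row minima: Enter → 0, Stay → 5; maximin = 5.
Column maxima: High → 9, Low → 6; minimax = 6.
5 ≠ 6, so there is no saddle point; optimal play is mixed.
Let Firm A play Enter with probability p. Expected payoff against High: 0p + 9(1−p) = −9p + 9; against Low: 6p + 5(1−p) = p + 5.
Setting these equal: −9p + 9 = p + 5 ⇒ −10p = -4 ⇒ p = 2/5, and the value is (-9)·(2/5) + 9 = 27/5.
For Firm B: with q = P(High), equating Enter's and Stay's payoffs gives −6q + 6 = 4q + 5 ⇒ q = 1/10.

27/5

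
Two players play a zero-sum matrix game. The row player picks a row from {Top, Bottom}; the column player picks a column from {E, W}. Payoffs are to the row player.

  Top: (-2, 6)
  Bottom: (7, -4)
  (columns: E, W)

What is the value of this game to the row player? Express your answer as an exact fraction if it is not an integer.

Row minima: Top → -2, Bottom → -4; maximin = -2.
Column maxima: E → 7, W → 6; minimax = 6.
-2 ≠ 6, so there is no saddle point; optimal play is mixed.
Let the row player play Top with probability p. Expected payoff against E: (-2)p + 7(1−p) = −9p + 7; against W: 6p + (-4)(1−p) = 10p − 4.
Setting these equal: −9p + 7 = 10p − 4 ⇒ −19p = -11 ⇒ p = 11/19, and the value is (-9)·(11/19) + 7 = 34/19.
For the column player: with q = P(E), equating Top's and Bottom's payoffs gives −8q + 6 = 11q − 4 ⇒ q = 10/19.

34/19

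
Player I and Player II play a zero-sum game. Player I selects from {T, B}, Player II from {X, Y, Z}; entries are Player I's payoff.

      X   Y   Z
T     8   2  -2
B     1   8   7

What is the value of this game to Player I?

29/8

Row minima: T → -2, B → 1; maximin = 1.
Column maxima: X → 8, Y → 8, Z → 7; minimax = 7.
1 ≠ 7, so there is no saddle point; optimal play is mixed.
Y is strictly dominated by Z (it gives Player I strictly more in every row), so Player II never plays it.
On the remaining 2×2 (T, B vs X, Z):
Let Player I play T with probability p. Expected payoff against X: 8p + 1(1−p) = 7p + 1; against Z: (-2)p + 7(1−p) = −9p + 7.
Setting these equal: 7p + 1 = −9p + 7 ⇒ 16p = 6 ⇒ p = 3/8, and the value is (7)·(3/8) + 1 = 29/8.
For Player II: with q = P(X), equating T's and B's payoffs gives 10q − 2 = −6q + 7 ⇒ q = 9/16.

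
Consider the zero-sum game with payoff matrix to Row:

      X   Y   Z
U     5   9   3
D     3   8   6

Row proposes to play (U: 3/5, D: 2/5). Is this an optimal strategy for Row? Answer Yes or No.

Yes

Against X this mix gives (3/5)·5 + (2/5)·3 = 21/5.
Against Y this mix gives (3/5)·9 + (2/5)·8 = 43/5.
Against Z this mix gives (3/5)·3 + (2/5)·6 = 21/5.
All of Column's active replies (X, Z) yield 21/5, and no column does worse for Row. The mix makes Column indifferent and guarantees 21/5, so it is optimal.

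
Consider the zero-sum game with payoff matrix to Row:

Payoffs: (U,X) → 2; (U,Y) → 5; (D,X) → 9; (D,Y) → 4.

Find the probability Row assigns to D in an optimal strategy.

Row minima: U → 2, D → 4; maximin = 4.
Column maxima: X → 9, Y → 5; minimax = 5.
4 ≠ 5, so there is no saddle point; optimal play is mixed.
Let Row play U with probability p. Expected payoff against X: 2p + 9(1−p) = −7p + 9; against Y: 5p + 4(1−p) = p + 4.
Setting these equal: −7p + 9 = p + 4 ⇒ −8p = -5 ⇒ p = 5/8, and the value is (-7)·(5/8) + 9 = 37/8.
For Column: with q = P(X), equating U's and D's payoffs gives −3q + 5 = 5q + 4 ⇒ q = 1/8.

3/8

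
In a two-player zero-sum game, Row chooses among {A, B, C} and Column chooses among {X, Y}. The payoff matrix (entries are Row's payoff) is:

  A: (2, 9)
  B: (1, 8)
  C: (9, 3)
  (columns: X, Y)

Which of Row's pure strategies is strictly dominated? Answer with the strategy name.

B

A gives a strictly higher payoff than B against every column: 2 > 1, 9 > 8.
So B is strictly dominated and Row never plays it.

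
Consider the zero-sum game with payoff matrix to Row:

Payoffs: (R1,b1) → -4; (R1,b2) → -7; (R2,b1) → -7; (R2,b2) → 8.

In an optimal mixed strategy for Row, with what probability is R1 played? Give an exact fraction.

5/6

Row minima: R1 → -7, R2 → -7; maximin = -7.
Column maxima: b1 → -4, b2 → 8; minimax = -4.
-7 ≠ -4, so there is no saddle point; optimal play is mixed.
Let Row play R1 with probability p. Expected payoff against b1: (-4)p + (-7)(1−p) = 3p − 7; against b2: (-7)p + 8(1−p) = −15p + 8.
Setting these equal: 3p − 7 = −15p + 8 ⇒ 18p = 15 ⇒ p = 5/6, and the value is (3)·(5/6) − 7 = -9/2.
For Column: with q = P(b1), equating R1's and R2's payoffs gives 3q − 7 = −15q + 8 ⇒ q = 5/6.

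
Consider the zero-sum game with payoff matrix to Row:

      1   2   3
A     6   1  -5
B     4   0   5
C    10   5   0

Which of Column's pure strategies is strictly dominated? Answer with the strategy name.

2 holds Row's payoff strictly below 1 in every row: 1 < 6, 0 < 4, 5 < 10.
So 1 is strictly dominated for Column.

1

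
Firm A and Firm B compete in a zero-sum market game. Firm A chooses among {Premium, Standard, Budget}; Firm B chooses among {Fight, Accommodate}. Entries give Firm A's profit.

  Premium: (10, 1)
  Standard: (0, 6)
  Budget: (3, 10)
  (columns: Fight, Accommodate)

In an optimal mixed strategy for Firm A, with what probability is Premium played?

Row minima: Premium → 1, Standard → 0, Budget → 3; maximin = 3.
Column maxima: Fight → 10, Accommodate → 10; minimax = 10.
3 ≠ 10, so there is no saddle point; optimal play is mixed.
Standard is strictly dominated by Budget, so Firm A never plays it.
On the remaining 2×2 (Premium, Budget vs Fight, Accommodate):
Let Firm A play Premium with probability p. Expected payoff against Fight: 10p + 3(1−p) = 7p + 3; against Accommodate: 1p + 10(1−p) = −9p + 10.
Setting these equal: 7p + 3 = −9p + 10 ⇒ 16p = 7 ⇒ p = 7/16, and the value is (7)·(7/16) + 3 = 97/16.
For Firm B: with q = P(Fight), equating Premium's and Budget's payoffs gives 9q + 1 = −7q + 10 ⇒ q = 9/16.

7/16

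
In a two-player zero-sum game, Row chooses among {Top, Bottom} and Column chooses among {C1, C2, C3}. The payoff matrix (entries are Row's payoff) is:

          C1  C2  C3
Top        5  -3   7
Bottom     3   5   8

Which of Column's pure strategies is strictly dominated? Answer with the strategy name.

C1 holds Row's payoff strictly below C3 in every row: 5 < 7, 3 < 8.
So C3 is strictly dominated for Column.

C3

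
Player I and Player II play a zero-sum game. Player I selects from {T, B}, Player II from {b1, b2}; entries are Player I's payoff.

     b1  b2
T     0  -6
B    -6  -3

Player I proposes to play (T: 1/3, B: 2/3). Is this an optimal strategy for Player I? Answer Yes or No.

Against b1 this mix gives (1/3)·0 + (2/3)·(-6) = -4.
Against b2 this mix gives (1/3)·(-6) + (2/3)·(-3) = -4.
All of Player II's active replies (b1, b2) yield -4, and no column does worse for Player I. The mix makes Player II indifferent and guarantees -4, so it is optimal.

Yes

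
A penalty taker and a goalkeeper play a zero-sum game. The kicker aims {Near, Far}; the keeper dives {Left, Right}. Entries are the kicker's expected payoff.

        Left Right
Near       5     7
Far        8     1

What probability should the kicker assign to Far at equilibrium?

2/9

Row minima: Near → 5, Far → 1; maximin = 5.
Column maxima: Left → 8, Right → 7; minimax = 7.
5 ≠ 7, so there is no saddle point; optimal play is mixed.
Let the kicker play Near with probability p. Expected payoff against Left: 5p + 8(1−p) = −3p + 8; against Right: 7p + 1(1−p) = 6p + 1.
Setting these equal: −3p + 8 = 6p + 1 ⇒ −9p = -7 ⇒ p = 7/9, and the value is (-3)·(7/9) + 8 = 17/3.
For the keeper: with q = P(Left), equating Near's and Far's payoffs gives −2q + 7 = 7q + 1 ⇒ q = 2/3.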